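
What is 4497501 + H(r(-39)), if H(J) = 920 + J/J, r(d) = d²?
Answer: 4498422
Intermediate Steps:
H(J) = 921 (H(J) = 920 + 1 = 921)
4497501 + H(r(-39)) = 4497501 + 921 = 4498422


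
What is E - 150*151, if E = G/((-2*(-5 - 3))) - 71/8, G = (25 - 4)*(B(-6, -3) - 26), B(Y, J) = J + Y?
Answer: -363277/16 ≈ -22705.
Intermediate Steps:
G = -735 (G = (25 - 4)*((-3 - 6) - 26) = 21*(-9 - 26) = 21*(-35) = -735)
E = -877/16 (E = -735*(-1/(2*(-5 - 3))) - 71/8 = -735/((-2*(-8))) - 71*⅛ = -735/16 - 71/8 = -877/16 ≈ -54.813)
E - 150*151 = -877/16 - 150*151 = -877/16 - 22650 = -363277/16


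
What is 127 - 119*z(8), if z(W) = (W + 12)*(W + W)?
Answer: -37953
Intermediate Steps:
z(W) = 2*W*(12 + W) (z(W) = (12 + W)*(2*W) = 2*W*(12 + W))
127 - 119*z(8) = 127 - 238*8*(12 + 8) = 127 - 238*8*20 = 127 - 119*320 = 127 - 38080 = -37953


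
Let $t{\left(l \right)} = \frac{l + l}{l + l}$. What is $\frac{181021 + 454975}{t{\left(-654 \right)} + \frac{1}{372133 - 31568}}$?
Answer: $\frac{3493515770}{5493} \approx 6.3599 \cdot 10^{5}$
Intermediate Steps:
$t{\left(l \right)} = 1$ ($t{\left(l \right)} = \frac{2 l}{2 l} = 2 l \frac{1}{2 l} = 1$)
$\frac{181021 + 454975}{t{\left(-654 \right)} + \frac{1}{372133 - 31568}} = \frac{181021 + 454975}{1 + \frac{1}{372133 - 31568}} = \frac{635996}{1 + \frac{1}{340565}} = \frac{635996}{\frac{340566}{340565}} = 635996 \cdot \frac{340565}{340566} = \frac{3493515770}{5493}$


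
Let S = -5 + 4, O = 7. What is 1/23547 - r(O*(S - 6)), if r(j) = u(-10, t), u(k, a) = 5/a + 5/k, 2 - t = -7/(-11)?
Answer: -149129/47094 ≈ -3.1666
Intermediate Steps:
t = 15/11 (t = 2 - (-7)/(-11) = 2 - (-7)*(-1)/11 = 2 - 1*7/11 = 2 - 7/11 = 15/11 ≈ 1.3636)
S = -1
r(j) = 19/6 (r(j) = 5/(15/11) + 5/(-10) = 5*(11/15) + 5*(-⅒) = 11/3 - ½ = 19/6)
1/23547 - r(O*(S - 6)) = 1/23547 - 1*19/6 = 1/23547 - 19/6 = -149129/47094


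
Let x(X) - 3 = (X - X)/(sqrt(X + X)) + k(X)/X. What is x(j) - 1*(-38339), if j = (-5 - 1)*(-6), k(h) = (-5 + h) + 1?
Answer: 345086/9 ≈ 38343.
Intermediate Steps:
k(h) = -4 + h
j = 36 (j = -6*(-6) = 36)
x(X) = 3 + (-4 + X)/X (x(X) = 3 + ((X - X)/(sqrt(X + X)) + (-4 + X)/X) = 3 + (0/(sqrt(2*X)) + (-4 + X)/X) = 3 + (0/((sqrt(2)*sqrt(X))) + (-4 + X)/X) = 3 + (0*(sqrt(2)/(2*sqrt(X))) + (-4 + X)/X) = 3 + (0 + (-4 + X)/X) = 3 + (-4 + X)/X)
x(j) - 1*(-38339) = (4 - 4/36) - 1*(-38339) = (4 - 4*1/36) + 38339 = (4 - 1/9) + 38339 = 35/9 + 38339 = 345086/9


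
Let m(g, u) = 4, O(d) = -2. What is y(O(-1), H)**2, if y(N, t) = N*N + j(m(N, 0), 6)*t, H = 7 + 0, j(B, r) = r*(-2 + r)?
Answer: 29584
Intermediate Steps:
H = 7
y(N, t) = N**2 + 24*t (y(N, t) = N*N + (6*(-2 + 6))*t = N**2 + (6*4)*t = N**2 + 24*t)
y(O(-1), H)**2 = ((-2)**2 + 24*7)**2 = (4 + 168)**2 = 172**2 = 29584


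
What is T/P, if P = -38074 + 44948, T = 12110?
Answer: 865/491 ≈ 1.7617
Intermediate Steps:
P = 6874
T/P = 12110/6874 = 12110*(1/6874) = 865/491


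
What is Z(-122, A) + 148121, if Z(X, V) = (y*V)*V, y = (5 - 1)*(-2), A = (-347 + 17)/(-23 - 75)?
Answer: 355420721/2401 ≈ 1.4803e+5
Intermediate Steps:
A = 165/49 (A = -330/(-98) = -330*(-1/98) = 165/49 ≈ 3.3673)
y = -8 (y = 4*(-2) = -8)
Z(X, V) = -8*V**2 (Z(X, V) = (-8*V)*V = -8*V**2)
Z(-122, A) + 148121 = -8*(165/49)**2 + 148121 = -8*27225/2401 + 148121 = -217800/2401 + 148121 = 355420721/2401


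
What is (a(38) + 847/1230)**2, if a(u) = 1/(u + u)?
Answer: 1075905601/2184627600 ≈ 0.49249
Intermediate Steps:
a(u) = 1/(2*u)
(a(38) + 847/1230)**2 = ((1/2)/38 + 847/1230)**2 = ((1/2)*(1/38) + 847*(1/1230))**2 = (1/76 + 847/1230)**2 = (32801/46740)**2 = 1075905601/2184627600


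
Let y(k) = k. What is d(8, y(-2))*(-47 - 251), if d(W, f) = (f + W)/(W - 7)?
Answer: -1788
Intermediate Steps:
d(W, f) = (W + f)/(-7 + W)
d(8, y(-2))*(-47 - 251) = ((8 - 2)/(-7 + 8))*(-47 - 251) = (6/1)*(-298) = (1*6)*(-298) = 6*(-298) = -1788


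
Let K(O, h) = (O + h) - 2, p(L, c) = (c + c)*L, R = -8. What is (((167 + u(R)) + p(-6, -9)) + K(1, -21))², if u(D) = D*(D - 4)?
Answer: 121801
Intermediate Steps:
p(L, c) = 2*L*c (p(L, c) = (2*c)*L = 2*L*c)
u(D) = D*(-4 + D)
K(O, h) = -2 + O + h
(((167 + u(R)) + p(-6, -9)) + K(1, -21))² = (((167 - 8*(-4 - 8)) + 2*(-6)*(-9)) + (-2 + 1 - 21))² = (((167 - 8*(-12)) + 108) - 22)² = (((167 + 96) + 108) - 22)² = ((263 + 108) - 22)² = (371 - 22)² = 349² = 121801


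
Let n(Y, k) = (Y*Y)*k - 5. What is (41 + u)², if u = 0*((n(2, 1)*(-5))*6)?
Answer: 1681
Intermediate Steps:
n(Y, k) = -5 + k*Y² (n(Y, k) = Y²*k - 5 = k*Y² - 5 = -5 + k*Y²)
u = 0 (u = 0*(((-5 + 1*2²)*(-5))*6) = 0*(((-5 + 1*4)*(-5))*6) = 0*(((-5 + 4)*(-5))*6) = 0*(-1*(-5)*6) = 0*(5*6) = 0*30 = 0)
(41 + u)² = (41 + 0)² = 41² = 1681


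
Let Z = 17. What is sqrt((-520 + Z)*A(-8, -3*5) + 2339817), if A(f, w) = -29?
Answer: 2*sqrt(588601) ≈ 1534.4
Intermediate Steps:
sqrt((-520 + Z)*A(-8, -3*5) + 2339817) = sqrt((-520 + 17)*(-29) + 2339817) = sqrt(-503*(-29) + 2339817) = sqrt(14587 + 2339817) = sqrt(2354404) = 2*sqrt(588601)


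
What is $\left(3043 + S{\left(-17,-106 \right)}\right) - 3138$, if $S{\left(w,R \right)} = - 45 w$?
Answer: $670$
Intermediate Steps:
$\left(3043 + S{\left(-17,-106 \right)}\right) - 3138 = \left(3043 - -765\right) - 3138 = \left(3043 + 765\right) - 3138 = 3808 - 3138 = 670$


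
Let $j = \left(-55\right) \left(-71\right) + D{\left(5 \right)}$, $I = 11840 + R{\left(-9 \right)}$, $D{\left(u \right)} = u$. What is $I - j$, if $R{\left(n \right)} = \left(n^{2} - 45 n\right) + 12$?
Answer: $8428$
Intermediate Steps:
$R{\left(n \right)} = 12 + n^{2} - 45 n$
$I = 12338$ ($I = 11840 + \left(12 + \left(-9\right)^{2} - -405\right) = 11840 + \left(12 + 81 + 405\right) = 11840 + 498 = 12338$)
$j = 3910$ ($j = \left(-55\right) \left(-71\right) + 5 = 3905 + 5 = 3910$)
$I - j = 12338 - 3910 = 8428$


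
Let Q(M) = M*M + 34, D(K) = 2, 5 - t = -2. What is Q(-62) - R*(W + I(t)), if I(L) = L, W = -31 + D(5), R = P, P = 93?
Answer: 5924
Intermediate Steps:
t = 7 (t = 5 - 1*(-2) = 5 + 2 = 7)
Q(M) = 34 + M**2 (Q(M) = M**2 + 34 = 34 + M**2)
R = 93
W = -29 (W = -31 + 2 = -29)
Q(-62) - R*(W + I(t)) = (34 + (-62)**2) - 93*(-29 + 7) = (34 + 3844) - 93*(-22) = 3878 - 1*(-2046) = 3878 + 2046 = 5924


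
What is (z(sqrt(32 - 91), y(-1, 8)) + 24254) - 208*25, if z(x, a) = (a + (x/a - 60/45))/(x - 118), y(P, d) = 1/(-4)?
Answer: 27094783/1422 + 5683*I*sqrt(59)/167796 ≈ 19054.0 + 0.26015*I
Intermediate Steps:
y(P, d) = -1/4
z(x, a) = (-4/3 + a + x/a)/(-118 + x) (z(x, a) = (a + (x/a - 60*1/45))/(-118 + x) = (a + (x/a - 4/3))/(-118 + x) = (a + (-4/3 + x/a))/(-118 + x) = (-4/3 + a + x/a)/(-118 + x))
(z(sqrt(32 - 91), y(-1, 8)) + 24254) - 208*25 = ((sqrt(32 - 91) + (-1/4)**2 - 4/3*(-1/4))/((-1/4)*(-118 + sqrt(32 - 91))) + 24254) - 208*25 = (-4*(sqrt(-59) + 1/16 + 1/3)/(-118 + sqrt(-59)) + 24254) - 5200 = (-4*(I*sqrt(59) + 1/16 + 1/3)/(-118 + I*sqrt(59)) + 24254) - 5200 = (-4*(19/48 + I*sqrt(59))/(-118 + I*sqrt(59)) + 24254) - 5200 = (24254 - 4*(19/48 + I*sqrt(59))/(-118 + I*sqrt(59))) - 5200 = 19054 - 4*(19/48 + I*sqrt(59))/(-118 + I*sqrt(59))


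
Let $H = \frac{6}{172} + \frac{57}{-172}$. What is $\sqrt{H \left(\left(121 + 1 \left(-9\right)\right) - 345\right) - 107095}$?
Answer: $\frac{i \sqrt{791563651}}{86} \approx 327.15 i$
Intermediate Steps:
$H = - \frac{51}{172}$ ($H = 6 \cdot \frac{1}{172} + 57 \left(- \frac{1}{172}\right) = \frac{3}{86} - \frac{57}{172} = - \frac{51}{172} \approx -0.29651$)
$\sqrt{H \left(\left(121 + 1 \left(-9\right)\right) - 345\right) - 107095} = \sqrt{- \frac{51 \left(\left(121 + 1 \left(-9\right)\right) - 345\right)}{172} - 107095} = \sqrt{- \frac{51 \left(\left(121 - 9\right) - 345\right)}{172} - 107095} = \sqrt{- \frac{51 \left(112 - 345\right)}{172} - 107095} = \sqrt{\left(- \frac{51}{172}\right) \left(-233\right) - 107095} = \sqrt{\frac{11883}{172} - 107095} = \sqrt{- \frac{18408457}{172}} = \frac{i \sqrt{791563651}}{86}$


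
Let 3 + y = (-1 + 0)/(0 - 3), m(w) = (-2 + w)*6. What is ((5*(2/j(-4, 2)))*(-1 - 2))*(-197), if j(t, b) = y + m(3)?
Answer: 1773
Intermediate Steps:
m(w) = -12 + 6*w
y = -8/3 (y = -3 + (-1 + 0)/(0 - 3) = -3 - 1/(-3) = -3 - 1*(-⅓) = -3 + ⅓ = -8/3 ≈ -2.6667)
j(t, b) = 10/3 (j(t, b) = -8/3 + (-12 + 6*3) = -8/3 + (-12 + 18) = -8/3 + 6 = 10/3)
((5*(2/j(-4, 2)))*(-1 - 2))*(-197) = ((5*(2/(10/3)))*(-1 - 2))*(-197) = ((5*(2*(3/10)))*(-3))*(-197) = ((5*(⅗))*(-3))*(-197) = (3*(-3))*(-197) = -9*(-197) = 1773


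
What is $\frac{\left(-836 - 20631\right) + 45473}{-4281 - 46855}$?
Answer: $- \frac{12003}{25568} \approx -0.46945$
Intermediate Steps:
$\frac{\left(-836 - 20631\right) + 45473}{-4281 - 46855} = \frac{-21467 + 45473}{-51136} = 24006 \left(- \frac{1}{51136}\right) = - \frac{12003}{25568}$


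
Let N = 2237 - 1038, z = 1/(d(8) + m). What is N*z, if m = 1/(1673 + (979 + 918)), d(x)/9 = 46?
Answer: 4280430/1477981 ≈ 2.8961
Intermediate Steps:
d(x) = 414 (d(x) = 9*46 = 414)
m = 1/3570 (m = 1/(1673 + 1897) = 1/3570 ≈ 0.00028011)
z = 3570/1477981 (z = 1/(414 + 1/3570) = 1/(1477981/3570) = 3570/1477981 ≈ 0.0024155)
N = 1199
N*z = 1199*(3570/1477981) = 4280430/1477981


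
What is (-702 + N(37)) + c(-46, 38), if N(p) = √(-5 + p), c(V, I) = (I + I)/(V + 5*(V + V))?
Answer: -177644/253 + 4*√2 ≈ -696.49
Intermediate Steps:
c(V, I) = 2*I/(11*V) (c(V, I) = (2*I)/(V + 5*(2*V)) = (2*I)/(V + 10*V) = (2*I)/((11*V)) = (2*I)*(1/(11*V)) = 2*I/(11*V))
(-702 + N(37)) + c(-46, 38) = (-702 + √(-5 + 37)) + (2/11)*38/(-46) = (-702 + √32) + (2/11)*38*(-1/46) = (-702 + 4*√2) - 38/253 = -177644/253 + 4*√2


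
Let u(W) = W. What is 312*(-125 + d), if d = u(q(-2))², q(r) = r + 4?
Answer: -37752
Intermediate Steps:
q(r) = 4 + r
d = 4 (d = (4 - 2)² = 2² = 4)
312*(-125 + d) = 312*(-125 + 4) = 312*(-121) = -37752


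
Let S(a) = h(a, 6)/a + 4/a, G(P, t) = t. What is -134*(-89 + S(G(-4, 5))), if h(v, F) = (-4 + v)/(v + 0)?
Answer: 295336/25 ≈ 11813.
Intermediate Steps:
h(v, F) = (-4 + v)/v
S(a) = 4/a + (-4 + a)/a² (S(a) = ((-4 + a)/a)/a + 4/a = (-4 + a)/a² + 4/a = 4/a + (-4 + a)/a²)
-134*(-89 + S(G(-4, 5))) = -134*(-89 + (-4 + 5*5)/5²) = -134*(-89 + (-4 + 25)/25) = -134*(-89 + (1/25)*21) = -134*(-89 + 21/25) = -134*(-2204/25) = 295336/25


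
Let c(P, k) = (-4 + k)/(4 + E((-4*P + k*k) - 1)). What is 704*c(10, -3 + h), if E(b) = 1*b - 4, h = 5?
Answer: 1408/37 ≈ 38.054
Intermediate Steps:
E(b) = -4 + b (E(b) = b - 4 = -4 + b)
c(P, k) = (-4 + k)/(-1 + k**2 - 4*P) (c(P, k) = (-4 + k)/(4 + (-4 + ((-4*P + k*k) - 1))) = (-4 + k)/(4 + (-4 + ((-4*P + k**2) - 1))) = (-4 + k)/(4 + (-4 + ((k**2 - 4*P) - 1))) = (-4 + k)/(4 + (-4 + (-1 + k**2 - 4*P))) = (-4 + k)/(4 + (-5 + k**2 - 4*P)) = (-4 + k)/(-1 + k**2 - 4*P))
704*c(10, -3 + h) = 704*((4 - (-3 + 5))/(1 - (-3 + 5)**2 + 4*10)) = 704*((4 - 1*2)/(1 - 1*2**2 + 40)) = 704*((4 - 2)/(1 - 1*4 + 40)) = 704*(2/(1 - 4 + 40)) = 704*(2/37) = 1408/37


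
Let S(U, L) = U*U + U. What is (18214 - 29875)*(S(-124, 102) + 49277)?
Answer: -752472669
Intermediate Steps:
S(U, L) = U + U² (S(U, L) = U² + U = U + U²)
(18214 - 29875)*(S(-124, 102) + 49277) = (18214 - 29875)*(-124*(1 - 124) + 49277) = -11661*(-124*(-123) + 49277) = -11661*(15252 + 49277) = -11661*64529 = -752472669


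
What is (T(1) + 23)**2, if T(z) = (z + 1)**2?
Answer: 729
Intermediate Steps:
T(z) = (1 + z)**2
(T(1) + 23)**2 = ((1 + 1)**2 + 23)**2 = (2**2 + 23)**2 = (4 + 23)**2 = 27**2 = 729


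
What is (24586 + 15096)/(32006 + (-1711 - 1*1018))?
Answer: 39682/29277 ≈ 1.3554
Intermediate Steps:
(24586 + 15096)/(32006 + (-1711 - 1*1018)) = 39682/(32006 + (-1711 - 1018)) = 39682/(32006 - 2729) = 39682/29277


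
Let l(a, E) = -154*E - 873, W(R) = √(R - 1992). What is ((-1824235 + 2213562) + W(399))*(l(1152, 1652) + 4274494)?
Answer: 1564788139651 + 12057639*I*√177 ≈ 1.5648e+12 + 1.6042e+8*I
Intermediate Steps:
W(R) = √(-1992 + R)
l(a, E) = -873 - 154*E
((-1824235 + 2213562) + W(399))*(l(1152, 1652) + 4274494) = ((-1824235 + 2213562) + √(-1992 + 399))*((-873 - 154*1652) + 4274494) = (389327 + √(-1593))*((-873 - 254408) + 4274494) = (389327 + 3*I*√177)*(-255281 + 4274494) = (389327 + 3*I*√177)*4019213 = 1564788139651 + 12057639*I*√177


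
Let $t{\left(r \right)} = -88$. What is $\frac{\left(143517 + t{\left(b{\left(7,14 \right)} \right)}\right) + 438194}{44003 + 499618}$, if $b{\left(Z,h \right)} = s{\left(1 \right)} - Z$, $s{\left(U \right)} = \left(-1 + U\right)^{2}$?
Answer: $\frac{581623}{543621} \approx 1.0699$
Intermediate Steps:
$b{\left(Z,h \right)} = - Z$ ($b{\left(Z,h \right)} = \left(-1 + 1\right)^{2} - Z = 0^{2} - Z = 0 - Z = - Z$)
$\frac{\left(143517 + t{\left(b{\left(7,14 \right)} \right)}\right) + 438194}{44003 + 499618} = \frac{\left(143517 - 88\right) + 438194}{44003 + 499618} = \frac{143429 + 438194}{543621} = 581623 \cdot \frac{1}{543621} = \frac{581623}{543621}$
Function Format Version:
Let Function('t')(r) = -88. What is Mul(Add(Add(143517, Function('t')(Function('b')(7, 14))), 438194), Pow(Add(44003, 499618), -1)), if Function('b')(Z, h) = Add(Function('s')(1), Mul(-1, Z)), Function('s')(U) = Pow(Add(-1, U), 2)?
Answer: Rational(581623, 543621) ≈ 1.0699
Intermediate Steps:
Function('b')(Z, h) = Mul(-1, Z) (Function('b')(Z, h) = Add(Pow(Add(-1, 1), 2), Mul(-1, Z)) = Add(Pow(0, 2), Mul(-1, Z)) = Add(0, Mul(-1, Z)) = Mul(-1, Z))
Mul(Add(Add(143517, Function('t')(Function('b')(7, 14))), 438194), Pow(Add(44003, 499618), -1)) = Mul(Add(Add(143517, -88), 438194), Pow(Add(44003, 499618), -1)) = Mul(Add(143429, 438194), Pow(543621, -1)) = Mul(581623, Rational(1, 543621)) = Rational(581623, 543621)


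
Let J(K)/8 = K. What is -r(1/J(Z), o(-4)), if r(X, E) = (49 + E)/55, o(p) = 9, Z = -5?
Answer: -58/55 ≈ -1.0545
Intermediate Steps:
J(K) = 8*K
r(X, E) = 49/55 + E/55 (r(X, E) = (49 + E)*(1/55) = 49/55 + E/55)
-r(1/J(Z), o(-4)) = -(49/55 + (1/55)*9) = -(49/55 + 9/55) = -1*58/55 = -58/55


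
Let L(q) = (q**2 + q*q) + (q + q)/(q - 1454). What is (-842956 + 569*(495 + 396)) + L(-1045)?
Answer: 4618336517/2499 ≈ 1.8481e+6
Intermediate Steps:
L(q) = 2*q**2 + 2*q/(-1454 + q) (L(q) = (q**2 + q**2) + (2*q)/(-1454 + q) = 2*q**2 + 2*q/(-1454 + q))
(-842956 + 569*(495 + 396)) + L(-1045) = (-842956 + 569*(495 + 396)) + 2*(-1045)*(1 + (-1045)**2 - 1454*(-1045))/(-1454 - 1045) = (-842956 + 569*891) + 2*(-1045)*(1 + 1092025 + 1519430)/(-2499) = (-842956 + 506979) + 2*(-1045)*(-1/2499)*2611456 = -335977 + 5457943040/2499 = 4618336517/2499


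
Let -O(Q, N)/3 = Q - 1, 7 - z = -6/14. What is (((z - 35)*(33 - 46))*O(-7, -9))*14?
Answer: 120432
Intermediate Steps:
z = 52/7 (z = 7 - (-6)/14 = 7 - 1*(-3/7) = 7 + 3/7 = 52/7 ≈ 7.4286)
O(Q, N) = 3 - 3*Q (O(Q, N) = -3*(Q - 1) = -3*(-1 + Q) = 3 - 3*Q)
(((z - 35)*(33 - 46))*O(-7, -9))*14 = (((52/7 - 35)*(33 - 46))*(3 - 3*(-7)))*14 = ((-193/7*(-13))*(3 + 21))*14 = ((2509/7)*24)*14 = (60216/7)*14 = 120432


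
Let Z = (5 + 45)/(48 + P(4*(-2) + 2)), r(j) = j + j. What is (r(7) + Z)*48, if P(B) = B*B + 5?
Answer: 62208/89 ≈ 698.97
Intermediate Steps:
P(B) = 5 + B² (P(B) = B² + 5 = 5 + B²)
r(j) = 2*j
Z = 50/89 (Z = (5 + 45)/(48 + (5 + (4*(-2) + 2)²)) = 50/(48 + (5 + (-8 + 2)²)) = 50/(48 + (5 + (-6)²)) = 50/(48 + (5 + 36)) = 50/(48 + 41) = 50/89 ≈ 0.56180)
(r(7) + Z)*48 = (2*7 + 50/89)*48 = (14 + 50/89)*48 = (1296/89)*48 = 62208/89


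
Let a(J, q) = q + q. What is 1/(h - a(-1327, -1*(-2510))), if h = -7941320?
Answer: -1/7946340 ≈ -1.2584e-7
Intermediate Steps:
a(J, q) = 2*q
1/(h - a(-1327, -1*(-2510))) = 1/(-7941320 - 2*(-1*(-2510))) = 1/(-7941320 - 2*2510) = 1/(-7941320 - 1*5020) = 1/(-7941320 - 5020) = 1/(-7946340) = -1/7946340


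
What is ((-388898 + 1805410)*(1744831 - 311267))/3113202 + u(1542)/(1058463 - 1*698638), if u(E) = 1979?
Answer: 365341229855486179/560103954825 ≈ 6.5227e+5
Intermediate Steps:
((-388898 + 1805410)*(1744831 - 311267))/3113202 + u(1542)/(1058463 - 1*698638) = ((-388898 + 1805410)*(1744831 - 311267))/3113202 + 1979/(1058463 - 1*698638) = (1416512*1433564)*(1/3113202) + 1979/(1058463 - 698638) = 2030660608768*(1/3113202) + 1979/359825 = 1015330304384/1556601 + 1979*(1/359825) = 1015330304384/1556601 + 1979/359825 = 365341229855486179/560103954825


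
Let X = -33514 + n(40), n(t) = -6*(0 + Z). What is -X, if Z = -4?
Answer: 33490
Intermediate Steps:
n(t) = 24 (n(t) = -6*(0 - 4) = -6*(-4) = 24)
X = -33490 (X = -33514 + 24 = -33490)
-X = -1*(-33490) = 33490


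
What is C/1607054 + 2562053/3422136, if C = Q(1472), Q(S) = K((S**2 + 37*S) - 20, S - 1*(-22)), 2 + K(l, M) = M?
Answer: 2061231674387/2749778673672 ≈ 0.74960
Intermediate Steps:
K(l, M) = -2 + M
Q(S) = 20 + S (Q(S) = -2 + (S - 1*(-22)) = -2 + (S + 22) = -2 + (22 + S) = 20 + S)
C = 1492 (C = 20 + 1472 = 1492)
C/1607054 + 2562053/3422136 = 1492/1607054 + 2562053/3422136 = 1492*(1/1607054) + 2562053*(1/3422136) = 746/803527 + 2562053/3422136 = 2061231674387/2749778673672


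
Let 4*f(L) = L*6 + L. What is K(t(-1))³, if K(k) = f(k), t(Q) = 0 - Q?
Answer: 343/64 ≈ 5.3594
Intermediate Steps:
t(Q) = -Q
f(L) = 7*L/4 (f(L) = (L*6 + L)/4 = (6*L + L)/4 = (7*L)/4 = 7*L/4)
K(k) = 7*k/4
K(t(-1))³ = (7*(-1*(-1))/4)³ = ((7/4)*1)³ = (7/4)³ = 343/64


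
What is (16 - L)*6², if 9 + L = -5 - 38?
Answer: 2448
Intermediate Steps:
L = -52 (L = -9 + (-5 - 38) = -9 - 43 = -52)
(16 - L)*6² = (16 - 1*(-52))*6² = (16 + 52)*36 = 68*36 = 2448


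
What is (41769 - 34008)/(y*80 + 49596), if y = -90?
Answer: 2587/14132 ≈ 0.18306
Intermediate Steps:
(41769 - 34008)/(y*80 + 49596) = (41769 - 34008)/(-90*80 + 49596) = 7761/(-7200 + 49596) = 7761/42396 = 7761*(1/42396) = 2587/14132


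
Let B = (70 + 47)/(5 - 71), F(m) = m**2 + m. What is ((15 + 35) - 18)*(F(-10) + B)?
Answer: 31056/11 ≈ 2823.3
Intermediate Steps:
F(m) = m + m**2
B = -39/22 (B = 117/(-66) = 117*(-1/66) = -39/22 ≈ -1.7727)
((15 + 35) - 18)*(F(-10) + B) = ((15 + 35) - 18)*(-10*(1 - 10) - 39/22) = (50 - 18)*(-10*(-9) - 39/22) = 32*(90 - 39/22) = 32*(1941/22) = 31056/11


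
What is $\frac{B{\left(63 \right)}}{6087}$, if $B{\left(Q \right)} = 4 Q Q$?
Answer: $\frac{5292}{2029} \approx 2.6082$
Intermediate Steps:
$B{\left(Q \right)} = 4 Q^{2}$
$\frac{B{\left(63 \right)}}{6087} = \frac{4 \cdot 63^{2}}{6087} = 4 \cdot 3969 \cdot \frac{1}{6087} = 15876 \cdot \frac{1}{6087} = \frac{5292}{2029}$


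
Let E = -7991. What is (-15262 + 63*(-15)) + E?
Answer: -24198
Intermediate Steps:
(-15262 + 63*(-15)) + E = (-15262 + 63*(-15)) - 7991 = (-15262 - 945) - 7991 = -16207 - 7991 = -24198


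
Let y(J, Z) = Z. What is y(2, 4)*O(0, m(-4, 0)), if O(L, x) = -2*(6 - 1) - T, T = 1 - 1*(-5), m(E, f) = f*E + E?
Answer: -64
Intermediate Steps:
m(E, f) = E + E*f (m(E, f) = E*f + E = E + E*f)
T = 6 (T = 1 + 5 = 6)
O(L, x) = -16 (O(L, x) = -2*(6 - 1) - 1*6 = -2*5 - 6 = -10 - 6 = -16)
y(2, 4)*O(0, m(-4, 0)) = 4*(-16) = -64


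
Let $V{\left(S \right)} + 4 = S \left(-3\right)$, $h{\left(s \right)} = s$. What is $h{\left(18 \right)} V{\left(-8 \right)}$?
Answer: $360$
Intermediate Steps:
$V{\left(S \right)} = -4 - 3 S$ ($V{\left(S \right)} = -4 + S \left(-3\right) = -4 - 3 S$)
$h{\left(18 \right)} V{\left(-8 \right)} = 18 \left(-4 - -24\right) = 18 \left(-4 + 24\right) = 18 \cdot 20 = 360$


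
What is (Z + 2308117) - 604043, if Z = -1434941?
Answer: 269133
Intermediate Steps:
(Z + 2308117) - 604043 = (-1434941 + 2308117) - 604043 = 873176 - 604043 = 269133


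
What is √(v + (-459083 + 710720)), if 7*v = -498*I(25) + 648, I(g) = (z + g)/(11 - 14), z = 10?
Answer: √12375419/7 ≈ 502.55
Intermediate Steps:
I(g) = -10/3 - g/3 (I(g) = (10 + g)/(11 - 14) = (10 + g)/(-3) = (10 + g)*(-⅓) = -10/3 - g/3)
v = 6458/7 (v = (-498*(-10/3 - ⅓*25) + 648)/7 = (-498*(-10/3 - 25/3) + 648)/7 = (-498*(-35/3) + 648)/7 = (5810 + 648)/7 = (⅐)*6458 = 6458/7 ≈ 922.57)
√(v + (-459083 + 710720)) = √(6458/7 + (-459083 + 710720)) = √(6458/7 + 251637) = √(1767917/7) = √12375419/7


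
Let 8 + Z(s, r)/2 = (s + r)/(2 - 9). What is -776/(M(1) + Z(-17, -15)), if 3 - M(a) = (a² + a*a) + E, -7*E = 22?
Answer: 5432/19 ≈ 285.89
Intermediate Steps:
E = -22/7 (E = -⅐*22 = -22/7 ≈ -3.1429)
M(a) = 43/7 - 2*a² (M(a) = 3 - ((a² + a*a) - 22/7) = 3 - ((a² + a²) - 22/7) = 3 - (2*a² - 22/7) = 3 - (-22/7 + 2*a²) = 3 + (22/7 - 2*a²) = 43/7 - 2*a²)
Z(s, r) = -16 - 2*r/7 - 2*s/7 (Z(s, r) = -16 + 2*((s + r)/(2 - 9)) = -16 + 2*((r + s)/(-7)) = -16 + 2*((r + s)*(-⅐)) = -16 + 2*(-r/7 - s/7) = -16 + (-2*r/7 - 2*s/7) = -16 - 2*r/7 - 2*s/7)
-776/(M(1) + Z(-17, -15)) = -776/((43/7 - 2*1²) + (-16 - 2/7*(-15) - 2/7*(-17))) = -776/((43/7 - 2*1) + (-16 + 30/7 + 34/7)) = -776/((43/7 - 2) - 48/7) = -776/(29/7 - 48/7) = -776/(-19/7) = -7/19*(-776) = 5432/19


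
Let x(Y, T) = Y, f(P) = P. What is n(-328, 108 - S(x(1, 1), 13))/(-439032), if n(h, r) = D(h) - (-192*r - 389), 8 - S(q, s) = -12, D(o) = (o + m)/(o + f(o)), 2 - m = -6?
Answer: -236235/6000104 ≈ -0.039372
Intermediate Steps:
m = 8 (m = 2 - 1*(-6) = 2 + 6 = 8)
D(o) = (8 + o)/(2*o) (D(o) = (o + 8)/(o + o) = (8 + o)/((2*o)) = (8 + o)*(1/(2*o)) = (8 + o)/(2*o))
S(q, s) = 20 (S(q, s) = 8 - 1*(-12) = 8 + 12 = 20)
n(h, r) = 389 + 192*r + (8 + h)/(2*h) (n(h, r) = (8 + h)/(2*h) - (-192*r - 389) = (8 + h)/(2*h) - (-389 - 192*r) = (8 + h)/(2*h) + (389 + 192*r) = 389 + 192*r + (8 + h)/(2*h))
n(-328, 108 - S(x(1, 1), 13))/(-439032) = (779/2 + 4/(-328) + 192*(108 - 1*20))/(-439032) = (779/2 + 4*(-1/328) + 192*(108 - 20))*(-1/439032) = (779/2 - 1/82 + 192*88)*(-1/439032) = (779/2 - 1/82 + 16896)*(-1/439032) = (708705/41)*(-1/439032) = -236235/6000104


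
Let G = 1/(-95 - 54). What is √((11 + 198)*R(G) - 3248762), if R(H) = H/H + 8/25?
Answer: I*√81212153/5 ≈ 1802.4*I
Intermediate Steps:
G = -1/149 (G = 1/(-149) = -1/149 ≈ -0.0067114)
R(H) = 33/25 (R(H) = 1 + 8*(1/25) = 1 + 8/25 = 33/25)
√((11 + 198)*R(G) - 3248762) = √((11 + 198)*(33/25) - 3248762) = √(209*(33/25) - 3248762) = √(6897/25 - 3248762) = √(-81212153/25) = I*√81212153/5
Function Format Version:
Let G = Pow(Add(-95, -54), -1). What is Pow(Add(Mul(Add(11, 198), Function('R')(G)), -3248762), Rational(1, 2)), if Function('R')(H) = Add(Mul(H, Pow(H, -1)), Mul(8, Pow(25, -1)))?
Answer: Mul(Rational(1, 5), I, Pow(81212153, Rational(1, 2))) ≈ Mul(1802.4, I)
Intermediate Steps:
G = Rational(-1, 149) (G = Pow(-149, -1) = Rational(-1, 149) ≈ -0.0067114)
Function('R')(H) = Rational(33, 25) (Function('R')(H) = Add(1, Mul(8, Rational(1, 25))) = Add(1, Rational(8, 25)) = Rational(33, 25))
Pow(Add(Mul(Add(11, 198), Function('R')(G)), -3248762), Rational(1, 2)) = Pow(Add(Mul(Add(11, 198), Rational(33, 25)), -3248762), Rational(1, 2)) = Pow(Add(Mul(209, Rational(33, 25)), -3248762), Rational(1, 2)) = Pow(Add(Rational(6897, 25), -3248762), Rational(1, 2)) = Pow(Rational(-81212153, 25), Rational(1, 2)) = Mul(Rational(1, 5), I, Pow(81212153, Rational(1, 2)))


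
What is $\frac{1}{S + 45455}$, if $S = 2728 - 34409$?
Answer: $\frac{1}{13774} \approx 7.2601 \cdot 10^{-5}$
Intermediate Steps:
$S = -31681$ ($S = 2728 - 34409 = -31681$)
$\frac{1}{S + 45455} = \frac{1}{-31681 + 45455} = \frac{1}{13774}$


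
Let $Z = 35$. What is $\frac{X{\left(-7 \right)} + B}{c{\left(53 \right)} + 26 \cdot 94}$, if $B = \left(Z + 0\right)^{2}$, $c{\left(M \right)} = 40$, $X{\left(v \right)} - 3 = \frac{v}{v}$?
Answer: $\frac{1229}{2484} \approx 0.49477$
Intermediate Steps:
$X{\left(v \right)} = 4$ ($X{\left(v \right)} = 3 + \frac{v}{v} = 3 + 1 = 4$)
$B = 1225$ ($B = \left(35 + 0\right)^{2} = 35^{2} = 1225$)
$\frac{X{\left(-7 \right)} + B}{c{\left(53 \right)} + 26 \cdot 94} = \frac{4 + 1225}{40 + 26 \cdot 94} = \frac{1229}{40 + 2444} = \frac{1229}{2484}$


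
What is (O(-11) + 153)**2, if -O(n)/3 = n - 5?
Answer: 40401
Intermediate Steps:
O(n) = 15 - 3*n (O(n) = -3*(n - 5) = -3*(-5 + n) = 15 - 3*n)
(O(-11) + 153)**2 = ((15 - 3*(-11)) + 153)**2 = ((15 + 33) + 153)**2 = (48 + 153)**2 = 201**2 = 40401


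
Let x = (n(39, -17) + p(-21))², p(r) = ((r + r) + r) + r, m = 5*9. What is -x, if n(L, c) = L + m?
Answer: 0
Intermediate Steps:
m = 45
n(L, c) = 45 + L (n(L, c) = L + 45 = 45 + L)
p(r) = 4*r (p(r) = (2*r + r) + r = 3*r + r = 4*r)
x = 0 (x = ((45 + 39) + 4*(-21))² = (84 - 84)² = 0² = 0)
-x = -1*0 = 0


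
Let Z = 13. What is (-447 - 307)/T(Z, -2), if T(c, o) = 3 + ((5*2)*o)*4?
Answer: 754/77 ≈ 9.7922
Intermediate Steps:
T(c, o) = 3 + 40*o (T(c, o) = 3 + (10*o)*4 = 3 + 40*o)
(-447 - 307)/T(Z, -2) = (-447 - 307)/(3 + 40*(-2)) = -754/(3 - 80) = -754/(-77) = -754*(-1/77) = 754/77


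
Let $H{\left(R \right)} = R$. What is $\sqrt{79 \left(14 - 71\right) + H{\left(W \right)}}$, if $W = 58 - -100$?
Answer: $i \sqrt{4345} \approx 65.917 i$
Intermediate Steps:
$W = 158$ ($W = 58 + 100 = 158$)
$\sqrt{79 \left(14 - 71\right) + H{\left(W \right)}} = \sqrt{79 \left(14 - 71\right) + 158} = \sqrt{79 \left(-57\right) + 158} = \sqrt{-4503 + 158} = \sqrt{-4345} = i \sqrt{4345}$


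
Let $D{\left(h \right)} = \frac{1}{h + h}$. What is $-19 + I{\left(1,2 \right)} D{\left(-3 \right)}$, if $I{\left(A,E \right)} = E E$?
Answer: $- \frac{59}{3} \approx -19.667$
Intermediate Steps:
$I{\left(A,E \right)} = E^{2}$
$D{\left(h \right)} = \frac{1}{2 h}$
$-19 + I{\left(1,2 \right)} D{\left(-3 \right)} = -19 + 2^{2} \frac{1}{2 \left(-3\right)} = -19 + 4 \cdot \frac{1}{2} \left(- \frac{1}{3}\right) = -19 + 4 \left(- \frac{1}{6}\right) = -19 - \frac{2}{3} = - \frac{59}{3}$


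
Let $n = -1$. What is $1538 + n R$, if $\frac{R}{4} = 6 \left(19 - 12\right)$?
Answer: $1370$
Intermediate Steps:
$R = 168$ ($R = 4 \cdot 6 \left(19 - 12\right) = 4 \cdot 6 \cdot 7 = 4 \cdot 42 = 168$)
$1538 + n R = 1538 - 168 = 1370$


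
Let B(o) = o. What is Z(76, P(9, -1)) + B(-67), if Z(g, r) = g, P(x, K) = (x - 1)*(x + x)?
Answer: 9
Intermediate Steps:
P(x, K) = 2*x*(-1 + x) (P(x, K) = (-1 + x)*(2*x) = 2*x*(-1 + x))
Z(76, P(9, -1)) + B(-67) = 76 - 67 = 9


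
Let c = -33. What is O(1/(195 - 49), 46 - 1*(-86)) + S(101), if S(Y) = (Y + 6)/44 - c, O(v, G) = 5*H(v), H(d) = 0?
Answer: 1559/44 ≈ 35.432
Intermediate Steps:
O(v, G) = 0 (O(v, G) = 5*0 = 0)
S(Y) = 729/22 + Y/44 (S(Y) = (Y + 6)/44 - 1*(-33) = (6 + Y)*(1/44) + 33 = (3/22 + Y/44) + 33 = 729/22 + Y/44)
O(1/(195 - 49), 46 - 1*(-86)) + S(101) = 0 + (729/22 + (1/44)*101) = 0 + (729/22 + 101/44) = 0 + 1559/44 = 1559/44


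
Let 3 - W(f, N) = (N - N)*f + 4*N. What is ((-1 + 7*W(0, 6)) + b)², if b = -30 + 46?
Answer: 17424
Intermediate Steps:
W(f, N) = 3 - 4*N (W(f, N) = 3 - ((N - N)*f + 4*N) = 3 - (0*f + 4*N) = 3 - (0 + 4*N) = 3 - 4*N)
b = 16
((-1 + 7*W(0, 6)) + b)² = ((-1 + 7*(3 - 4*6)) + 16)² = ((-1 + 7*(3 - 24)) + 16)² = ((-1 + 7*(-21)) + 16)² = ((-1 - 147) + 16)² = (-148 + 16)² = (-132)² = 17424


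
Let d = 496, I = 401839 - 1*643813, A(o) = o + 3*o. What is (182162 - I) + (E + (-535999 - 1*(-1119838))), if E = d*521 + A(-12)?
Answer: 1266343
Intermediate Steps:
A(o) = 4*o
I = -241974 (I = 401839 - 643813 = -241974)
E = 258368 (E = 496*521 + 4*(-12) = 258416 - 48 = 258368)
(182162 - I) + (E + (-535999 - 1*(-1119838))) = (182162 - 1*(-241974)) + (258368 + (-535999 - 1*(-1119838))) = (182162 + 241974) + (258368 + (-535999 + 1119838)) = 424136 + (258368 + 583839) = 424136 + 842207 = 1266343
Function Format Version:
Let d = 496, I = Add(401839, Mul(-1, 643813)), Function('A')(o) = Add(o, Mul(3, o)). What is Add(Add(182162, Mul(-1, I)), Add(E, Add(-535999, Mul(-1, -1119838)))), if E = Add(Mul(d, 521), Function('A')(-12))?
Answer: 1266343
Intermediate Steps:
Function('A')(o) = Mul(4, o)
I = -241974 (I = Add(401839, -643813) = -241974)
E = 258368 (E = Add(Mul(496, 521), Mul(4, -12)) = Add(258416, -48) = 258368)
Add(Add(182162, Mul(-1, I)), Add(E, Add(-535999, Mul(-1, -1119838)))) = Add(Add(182162, Mul(-1, -241974)), Add(258368, Add(-535999, Mul(-1, -1119838)))) = Add(Add(182162, 241974), Add(258368, Add(-535999, 1119838))) = Add(424136, Add(258368, 583839)) = Add(424136, 842207) = 1266343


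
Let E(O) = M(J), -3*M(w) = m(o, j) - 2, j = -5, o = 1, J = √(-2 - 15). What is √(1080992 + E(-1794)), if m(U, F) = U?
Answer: √9728931/3 ≈ 1039.7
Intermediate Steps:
J = I*√17 (J = √(-17) = I*√17 ≈ 4.1231*I)
M(w) = ⅓ (M(w) = -(1 - 2)/3 = -⅓*(-1) = ⅓)
E(O) = ⅓
√(1080992 + E(-1794)) = √(1080992 + ⅓) = √(3242977/3) = √9728931/3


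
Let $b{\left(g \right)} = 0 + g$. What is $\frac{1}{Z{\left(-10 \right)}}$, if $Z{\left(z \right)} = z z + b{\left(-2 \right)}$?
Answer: $\frac{1}{98} \approx 0.010204$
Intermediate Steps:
$b{\left(g \right)} = g$
$Z{\left(z \right)} = -2 + z^{2}$ ($Z{\left(z \right)} = z z - 2 = z^{2} - 2 = -2 + z^{2}$)
$\frac{1}{Z{\left(-10 \right)}} = \frac{1}{-2 + \left(-10\right)^{2}} = \frac{1}{-2 + 100} = \frac{1}{98}$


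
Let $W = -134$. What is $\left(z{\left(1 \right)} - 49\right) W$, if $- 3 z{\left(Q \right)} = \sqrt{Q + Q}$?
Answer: $6566 + \frac{134 \sqrt{2}}{3} \approx 6629.2$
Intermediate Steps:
$z{\left(Q \right)} = - \frac{\sqrt{2} \sqrt{Q}}{3}$ ($z{\left(Q \right)} = - \frac{\sqrt{Q + Q}}{3} = - \frac{\sqrt{2 Q}}{3} = - \frac{\sqrt{2} \sqrt{Q}}{3}$)
$\left(z{\left(1 \right)} - 49\right) W = \left(- \frac{\sqrt{2} \sqrt{1}}{3} - 49\right) \left(-134\right) = \left(\left(- \frac{1}{3}\right) \sqrt{2} \cdot 1 - 49\right) \left(-134\right) = \left(- \frac{\sqrt{2}}{3} - 49\right) \left(-134\right) = \left(-49 - \frac{\sqrt{2}}{3}\right) \left(-134\right) = 6566 + \frac{134 \sqrt{2}}{3}$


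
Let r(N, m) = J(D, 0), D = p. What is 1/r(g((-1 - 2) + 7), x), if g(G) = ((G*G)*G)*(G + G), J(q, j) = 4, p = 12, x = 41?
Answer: ¼ ≈ 0.25000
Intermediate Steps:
D = 12
g(G) = 2*G⁴ (g(G) = (G²*G)*(2*G) = G³*(2*G) = 2*G⁴)
r(N, m) = 4
1/r(g((-1 - 2) + 7), x) = 1/4 = ¼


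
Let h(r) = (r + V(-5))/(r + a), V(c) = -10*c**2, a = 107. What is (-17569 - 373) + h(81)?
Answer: -3373265/188 ≈ -17943.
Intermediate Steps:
h(r) = (-250 + r)/(107 + r) (h(r) = (r - 10*(-5)**2)/(r + 107) = (r - 10*25)/(107 + r) = (r - 250)/(107 + r) = (-250 + r)/(107 + r))
(-17569 - 373) + h(81) = (-17569 - 373) + (-250 + 81)/(107 + 81) = -17942 - 169/188 = -3373265/188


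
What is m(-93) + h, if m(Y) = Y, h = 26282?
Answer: 26189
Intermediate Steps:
m(-93) + h = -93 + 26282 = 26189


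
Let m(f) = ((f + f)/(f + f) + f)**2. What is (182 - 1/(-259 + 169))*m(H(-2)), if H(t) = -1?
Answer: 0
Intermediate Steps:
m(f) = (1 + f)**2 (m(f) = ((2*f)/((2*f)) + f)**2 = ((2*f)*(1/(2*f)) + f)**2 = (1 + f)**2)
(182 - 1/(-259 + 169))*m(H(-2)) = (182 - 1/(-259 + 169))*(1 - 1)**2 = (182 - 1/(-90))*0**2 = (182 - 1*(-1/90))*0 = (182 + 1/90)*0 = (16381/90)*0 = 0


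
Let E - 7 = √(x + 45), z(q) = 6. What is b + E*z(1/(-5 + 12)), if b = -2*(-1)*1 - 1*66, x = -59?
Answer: -22 + 6*I*√14 ≈ -22.0 + 22.45*I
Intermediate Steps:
b = -64 (b = 2*1 - 66 = 2 - 66 = -64)
E = 7 + I*√14 (E = 7 + √(-59 + 45) = 7 + √(-14) = 7 + I*√14 ≈ 7.0 + 3.7417*I)
b + E*z(1/(-5 + 12)) = -64 + (7 + I*√14)*6 = -64 + (42 + 6*I*√14) = -22 + 6*I*√14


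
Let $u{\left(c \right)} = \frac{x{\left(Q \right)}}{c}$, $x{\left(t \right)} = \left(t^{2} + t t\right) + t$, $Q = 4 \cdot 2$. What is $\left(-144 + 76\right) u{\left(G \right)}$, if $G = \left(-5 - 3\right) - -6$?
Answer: $4624$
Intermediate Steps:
$G = -2$ ($G = \left(-5 - 3\right) + 6 = -8 + 6 = -2$)
$Q = 8$
$x{\left(t \right)} = t + 2 t^{2}$ ($x{\left(t \right)} = \left(t^{2} + t^{2}\right) + t = 2 t^{2} + t = t + 2 t^{2}$)
$u{\left(c \right)} = \frac{136}{c}$ ($u{\left(c \right)} = \frac{8 \left(1 + 2 \cdot 8\right)}{c} = \frac{8 \left(1 + 16\right)}{c} = \frac{8 \cdot 17}{c} = \frac{136}{c}$)
$\left(-144 + 76\right) u{\left(G \right)} = \left(-144 + 76\right) \frac{136}{-2} = - 68 \cdot 136 \left(- \frac{1}{2}\right) = \left(-68\right) \left(-68\right) = 4624$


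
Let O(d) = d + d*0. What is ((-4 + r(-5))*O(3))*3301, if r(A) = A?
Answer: -89127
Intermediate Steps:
O(d) = d (O(d) = d + 0 = d)
((-4 + r(-5))*O(3))*3301 = ((-4 - 5)*3)*3301 = -9*3*3301 = -27*3301 = -89127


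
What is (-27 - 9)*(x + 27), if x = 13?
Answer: -1440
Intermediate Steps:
(-27 - 9)*(x + 27) = (-27 - 9)*(13 + 27) = -36*40 = -1440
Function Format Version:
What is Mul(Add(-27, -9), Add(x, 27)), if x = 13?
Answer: -1440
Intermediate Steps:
Mul(Add(-27, -9), Add(x, 27)) = Mul(Add(-27, -9), Add(13, 27)) = Mul(-36, 40) = -1440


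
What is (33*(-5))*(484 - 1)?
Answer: -79695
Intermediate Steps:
(33*(-5))*(484 - 1) = -165*483 = -79695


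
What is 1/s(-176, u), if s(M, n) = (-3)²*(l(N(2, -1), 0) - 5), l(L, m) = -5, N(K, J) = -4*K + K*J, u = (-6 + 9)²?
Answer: -1/90 ≈ -0.011111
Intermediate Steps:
u = 9 (u = 3² = 9)
N(K, J) = -4*K + J*K
s(M, n) = -90 (s(M, n) = (-3)²*(-5 - 5) = 9*(-10) = -90)
1/s(-176, u) = 1/(-90) = -1/90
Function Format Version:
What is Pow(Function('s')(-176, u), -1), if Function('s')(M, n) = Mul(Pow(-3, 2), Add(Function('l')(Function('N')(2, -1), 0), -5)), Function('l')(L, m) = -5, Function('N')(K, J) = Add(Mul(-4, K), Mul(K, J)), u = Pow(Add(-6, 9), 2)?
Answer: Rational(-1, 90) ≈ -0.011111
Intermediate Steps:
u = 9 (u = Pow(3, 2) = 9)
Function('N')(K, J) = Add(Mul(-4, K), Mul(J, K))
Function('s')(M, n) = -90 (Function('s')(M, n) = Mul(Pow(-3, 2), Add(-5, -5)) = Mul(9, -10) = -90)
Pow(Function('s')(-176, u), -1) = Pow(-90, -1) = Rational(-1, 90)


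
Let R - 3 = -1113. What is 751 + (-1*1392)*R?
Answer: 1545871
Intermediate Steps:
R = -1110 (R = 3 - 1113 = -1110)
751 + (-1*1392)*R = 751 - 1*1392*(-1110) = 751 - 1392*(-1110) = 751 + 1545120 = 1545871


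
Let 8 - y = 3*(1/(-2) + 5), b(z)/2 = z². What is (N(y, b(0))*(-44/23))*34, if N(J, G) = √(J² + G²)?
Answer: -8228/23 ≈ -357.74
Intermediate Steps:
b(z) = 2*z²
y = -11/2 (y = 8 - 3*(1/(-2) + 5) = 8 - 3*(1*(-½) + 5) = 8 - 3*(-½ + 5) = 8 - 3*9/2 = 8 - 1*27/2 = 8 - 27/2 = -11/2 ≈ -5.5000)
N(J, G) = √(G² + J²)
(N(y, b(0))*(-44/23))*34 = (√((2*0²)² + (-11/2)²)*(-44/23))*34 = (√((2*0)² + 121/4)*(-44*1/23))*34 = (√(0² + 121/4)*(-44/23))*34 = (√(0 + 121/4)*(-44/23))*34 = (√(121/4)*(-44/23))*34 = ((11/2)*(-44/23))*34 = -242/23*34 = -8228/23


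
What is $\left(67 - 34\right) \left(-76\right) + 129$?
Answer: $-2379$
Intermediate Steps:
$\left(67 - 34\right) \left(-76\right) + 129 = 33 \left(-76\right) + 129 = -2508 + 129 = -2379$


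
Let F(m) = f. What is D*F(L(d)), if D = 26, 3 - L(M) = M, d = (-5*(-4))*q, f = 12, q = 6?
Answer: 312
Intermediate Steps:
d = 120 (d = -5*(-4)*6 = 20*6 = 120)
L(M) = 3 - M
F(m) = 12
D*F(L(d)) = 26*12 = 312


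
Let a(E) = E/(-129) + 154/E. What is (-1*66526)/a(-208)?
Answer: -892512816/11699 ≈ -76290.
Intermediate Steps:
a(E) = 154/E - E/129 (a(E) = E*(-1/129) + 154/E = -E/129 + 154/E = 154/E - E/129)
(-1*66526)/a(-208) = (-1*66526)/(154/(-208) - 1/129*(-208)) = -66526/(154*(-1/208) + 208/129) = -66526/(-77/104 + 208/129) = -66526/11699/13416 = -66526*13416/11699 = -892512816/11699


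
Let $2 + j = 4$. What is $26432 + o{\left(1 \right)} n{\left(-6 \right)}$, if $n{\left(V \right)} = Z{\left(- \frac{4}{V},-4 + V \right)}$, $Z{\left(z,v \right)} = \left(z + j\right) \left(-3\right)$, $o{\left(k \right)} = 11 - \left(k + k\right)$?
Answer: $26360$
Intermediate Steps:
$j = 2$ ($j = -2 + 4 = 2$)
$o{\left(k \right)} = 11 - 2 k$
$Z{\left(z,v \right)} = -6 - 3 z$ ($Z{\left(z,v \right)} = \left(z + 2\right) \left(-3\right) = \left(2 + z\right) \left(-3\right) = -6 - 3 z$)
$n{\left(V \right)} = -6 + \frac{12}{V}$ ($n{\left(V \right)} = -6 - 3 \left(- \frac{4}{V}\right) = -6 + \frac{12}{V}$)
$26432 + o{\left(1 \right)} n{\left(-6 \right)} = 26432 + \left(11 - 2\right) \left(-6 + \frac{12}{-6}\right) = 26432 + \left(11 - 2\right) \left(-6 + 12 \left(- \frac{1}{6}\right)\right) = 26432 + 9 \left(-6 - 2\right) = 26432 + 9 \left(-8\right) = 26432 - 72 = 26360$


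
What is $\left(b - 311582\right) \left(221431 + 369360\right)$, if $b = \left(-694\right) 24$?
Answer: $-193920056258$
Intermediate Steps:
$b = -16656$
$\left(b - 311582\right) \left(221431 + 369360\right) = \left(-16656 - 311582\right) \left(221431 + 369360\right) = \left(-328238\right) 590791 = -193920056258$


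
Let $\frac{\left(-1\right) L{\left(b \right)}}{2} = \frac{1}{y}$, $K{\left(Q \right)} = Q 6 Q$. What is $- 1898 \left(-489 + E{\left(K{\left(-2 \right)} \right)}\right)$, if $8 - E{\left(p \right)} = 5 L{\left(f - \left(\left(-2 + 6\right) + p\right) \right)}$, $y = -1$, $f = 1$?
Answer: $931918$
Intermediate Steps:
$K{\left(Q \right)} = 6 Q^{2}$ ($K{\left(Q \right)} = 6 Q Q = 6 Q^{2}$)
$L{\left(b \right)} = 2$ ($L{\left(b \right)} = - \frac{2}{-1} = \left(-2\right) \left(-1\right) = 2$)
$E{\left(p \right)} = -2$ ($E{\left(p \right)} = 8 - 5 \cdot 2 = 8 - 10 = -2$)
$- 1898 \left(-489 + E{\left(K{\left(-2 \right)} \right)}\right) = - 1898 \left(-489 - 2\right) = \left(-1898\right) \left(-491\right) = 931918$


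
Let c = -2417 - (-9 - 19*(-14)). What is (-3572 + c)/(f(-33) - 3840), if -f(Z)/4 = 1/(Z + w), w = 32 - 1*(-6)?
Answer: 15615/9602 ≈ 1.6262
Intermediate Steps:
w = 38 (w = 32 + 6 = 38)
f(Z) = -4/(38 + Z) (f(Z) = -4/(Z + 38) = -4/(38 + Z))
c = -2674 (c = -2417 - (-9 + 266) = -2417 - 1*257 = -2417 - 257 = -2674)
(-3572 + c)/(f(-33) - 3840) = (-3572 - 2674)/(-4/(38 - 33) - 3840) = -6246/(-4/5 - 3840) = -6246/(-4*⅕ - 3840) = -6246/(-⅘ - 3840) = -6246/(-19204/5) = -6246*(-5/19204) = 15615/9602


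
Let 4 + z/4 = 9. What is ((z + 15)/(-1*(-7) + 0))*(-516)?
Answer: -2580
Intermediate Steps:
z = 20 (z = -16 + 4*9 = -16 + 36 = 20)
((z + 15)/(-1*(-7) + 0))*(-516) = ((20 + 15)/(-1*(-7) + 0))*(-516) = (35/(7 + 0))*(-516) = (35/7)*(-516) = (35*(⅐))*(-516) = 5*(-516) = -2580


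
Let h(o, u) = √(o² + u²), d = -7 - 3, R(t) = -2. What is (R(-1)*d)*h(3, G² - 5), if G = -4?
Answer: 20*√130 ≈ 228.04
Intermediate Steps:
d = -10
(R(-1)*d)*h(3, G² - 5) = (-2*(-10))*√(3² + ((-4)² - 5)²) = 20*√(9 + (16 - 5)²) = 20*√(9 + 11²) = 20*√(9 + 121) = 20*√130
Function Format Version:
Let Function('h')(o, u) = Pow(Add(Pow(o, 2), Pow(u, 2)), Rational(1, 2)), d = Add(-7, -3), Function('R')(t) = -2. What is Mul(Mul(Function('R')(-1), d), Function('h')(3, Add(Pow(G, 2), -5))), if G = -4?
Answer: Mul(20, Pow(130, Rational(1, 2))) ≈ 228.04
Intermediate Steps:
d = -10
Mul(Mul(Function('R')(-1), d), Function('h')(3, Add(Pow(G, 2), -5))) = Mul(Mul(-2, -10), Pow(Add(Pow(3, 2), Pow(Add(Pow(-4, 2), -5), 2)), Rational(1, 2))) = Mul(20, Pow(Add(9, Pow(Add(16, -5), 2)), Rational(1, 2))) = Mul(20, Pow(Add(9, Pow(11, 2)), Rational(1, 2))) = Mul(20, Pow(Add(9, 121), Rational(1, 2))) = Mul(20, Pow(130, Rational(1, 2)))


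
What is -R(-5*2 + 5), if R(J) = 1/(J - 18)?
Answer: 1/23 ≈ 0.043478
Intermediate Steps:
R(J) = 1/(-18 + J)
-R(-5*2 + 5) = -1/(-18 + (-5*2 + 5)) = -1/(-18 + (-10 + 5)) = -1/(-18 - 5) = -1/(-23) = -1*(-1/23) = 1/23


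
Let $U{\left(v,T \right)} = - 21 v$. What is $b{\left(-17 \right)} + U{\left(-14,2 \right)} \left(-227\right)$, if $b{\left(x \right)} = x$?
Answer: $-66755$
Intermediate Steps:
$b{\left(-17 \right)} + U{\left(-14,2 \right)} \left(-227\right) = -17 + \left(-21\right) \left(-14\right) \left(-227\right) = -17 + 294 \left(-227\right) = -17 - 66738 = -66755$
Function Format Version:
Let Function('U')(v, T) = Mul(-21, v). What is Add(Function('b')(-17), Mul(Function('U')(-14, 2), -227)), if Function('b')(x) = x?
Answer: -66755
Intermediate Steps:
Add(Function('b')(-17), Mul(Function('U')(-14, 2), -227)) = Add(-17, Mul(Mul(-21, -14), -227)) = Add(-17, Mul(294, -227)) = Add(-17, -66738) = -66755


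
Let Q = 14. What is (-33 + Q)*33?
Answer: -627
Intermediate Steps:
(-33 + Q)*33 = (-33 + 14)*33 = -19*33 = -627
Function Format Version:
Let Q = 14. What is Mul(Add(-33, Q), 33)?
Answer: -627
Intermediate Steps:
Mul(Add(-33, Q), 33) = Mul(Add(-33, 14), 33) = Mul(-19, 33) = -627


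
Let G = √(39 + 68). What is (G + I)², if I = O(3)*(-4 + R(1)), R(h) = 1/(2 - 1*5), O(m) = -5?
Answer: 5188/9 + 130*√107/3 ≈ 1024.7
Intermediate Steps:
R(h) = -⅓ (R(h) = 1/(2 - 5) = 1/(-3) = -⅓)
I = 65/3 (I = -5*(-4 - ⅓) = -5*(-13/3) = 65/3 ≈ 21.667)
G = √107 ≈ 10.344
(G + I)² = (√107 + 65/3)² = (65/3 + √107)²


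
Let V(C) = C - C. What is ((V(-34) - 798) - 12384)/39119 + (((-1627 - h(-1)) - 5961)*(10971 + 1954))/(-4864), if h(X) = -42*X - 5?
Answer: 3855235579627/190274816 ≈ 20261.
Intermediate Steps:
V(C) = 0
h(X) = -5 - 42*X
((V(-34) - 798) - 12384)/39119 + (((-1627 - h(-1)) - 5961)*(10971 + 1954))/(-4864) = ((0 - 798) - 12384)/39119 + (((-1627 - (-5 - 42*(-1))) - 5961)*(10971 + 1954))/(-4864) = (-798 - 12384)*(1/39119) + (((-1627 - (-5 + 42)) - 5961)*12925)*(-1/4864) = -13182*1/39119 + (((-1627 - 1*37) - 5961)*12925)*(-1/4864) = -13182/39119 + (((-1627 - 37) - 5961)*12925)*(-1/4864) = -13182/39119 + ((-1664 - 5961)*12925)*(-1/4864) = -13182/39119 - 7625*12925*(-1/4864) = -13182/39119 - 98553125*(-1/4864) = -13182/39119 + 98553125/4864 = 3855235579627/190274816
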